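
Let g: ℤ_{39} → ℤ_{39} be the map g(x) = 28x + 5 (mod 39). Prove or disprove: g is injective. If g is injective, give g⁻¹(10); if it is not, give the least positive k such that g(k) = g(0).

35

By definition, injectivity means: for all s, t in the domain, g(s) = g(t) implies s = t.
If g(s) = g(t), then 28s ≡ 28t (mod 39). Because gcd(28, 39) = 1, we may cancel 28 to get s ≡ t (mod 39).
Hence g is injective.
We now compute 28⁻¹ mod 39 explicitly. Euclid's algorithm: 39 = 1·28 + 11, 28 = 2·11 + 6, 11 = 1·6 + 5, 6 = 1·5 + 1; back-substituting gives 1 = 7·28 − 5·39, so 28⁻¹ ≡ 7 (mod 39).
Since g is injective, we compute g⁻¹(10): solve 28x + 5 ≡ 10 (mod 39), i.e. 28x ≡ 5 (mod 39).
Multiplying by 28⁻¹ = 7 gives x ≡ 7·5 = 35 ≡ 35 (mod 39).
Check: g(35) = 28·35 + 5 = 985 = 25·39 + 10 ≡ 10 (mod 39).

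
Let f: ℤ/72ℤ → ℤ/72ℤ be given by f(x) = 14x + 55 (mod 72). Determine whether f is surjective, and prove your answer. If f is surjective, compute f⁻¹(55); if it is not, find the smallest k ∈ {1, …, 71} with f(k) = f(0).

Since gcd(14, 72) = 2, we have 14x ≡ 0 (mod 2) for all x, so f(x) ≡ 1 (mod 2).
But 0 ≢ 1 (mod 2), so 0 ∈ ℤ/72ℤ has no preimage. Hence f is not surjective.
Since f is not surjective, we find the least positive k with f(k) = f(0): this means 14k ≡ 0 (mod 72), i.e. 72 ∣ 14k. Since gcd(14, 72) = 2, dividing through by 2 this holds exactly when 36 ∣ 7k, and as gcd(7, 36) = 1, exactly when 36 ∣ k.
The smallest positive such k is 36.

36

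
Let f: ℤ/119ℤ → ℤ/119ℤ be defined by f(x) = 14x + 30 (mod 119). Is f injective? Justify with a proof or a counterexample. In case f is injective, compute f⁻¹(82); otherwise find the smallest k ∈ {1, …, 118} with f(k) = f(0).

17

Recall: f is injective when f(x_1) = f(x_2) forces x_1 = x_2.
We have gcd(14, 119) = 7 > 1. Taking x_1 = 0 and x_2 = 17: f(0) = 30 and f(17) = 14·17 + 30 = 268 ≡ 30 (mod 119).
So f(0) = f(17) while 0 ≠ 17, so f is not injective.
Since f is not injective, we find the least positive k with f(k) = f(0): this means 14k ≡ 0 (mod 119), i.e. 119 ∣ 14k. Since gcd(14, 119) = 7, dividing through by 7 this holds exactly when 17 ∣ 2k, and as gcd(2, 17) = 1, exactly when 17 ∣ k.
The smallest positive such k is 17.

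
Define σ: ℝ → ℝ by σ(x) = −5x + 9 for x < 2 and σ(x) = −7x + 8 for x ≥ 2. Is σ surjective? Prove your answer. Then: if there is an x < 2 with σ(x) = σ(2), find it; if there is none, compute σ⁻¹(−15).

23/7

Both pieces are strictly decreasing (slopes −5 and −7), so each is injective on its own interval.
The left piece maps (−∞, 2) onto (−1, ∞); the right piece maps [2, ∞) onto (−∞, −6].
The union (−1, ∞) ∪ (−∞, −6] omits the interval between −1 and −6; in particular −1 has no preimage. So σ is not surjective.
Because the two images are disjoint, no x < 2 has σ(x) = σ(2), so we compute σ⁻¹(−15): −15 lies in (−∞, −6], so solve −7x + 8 = −15: x = (−15 − 8)/(−7) = 23/7.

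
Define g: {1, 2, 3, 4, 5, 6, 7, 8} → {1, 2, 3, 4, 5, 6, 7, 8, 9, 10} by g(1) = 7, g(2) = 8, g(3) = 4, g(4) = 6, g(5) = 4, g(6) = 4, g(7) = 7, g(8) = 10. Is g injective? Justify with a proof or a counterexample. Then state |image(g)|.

5

g(3) = 4 = g(5) with 3 ≠ 5, so g is not injective.
The image of g is {4, 6, 7, 8, 10}, which has 5 elements.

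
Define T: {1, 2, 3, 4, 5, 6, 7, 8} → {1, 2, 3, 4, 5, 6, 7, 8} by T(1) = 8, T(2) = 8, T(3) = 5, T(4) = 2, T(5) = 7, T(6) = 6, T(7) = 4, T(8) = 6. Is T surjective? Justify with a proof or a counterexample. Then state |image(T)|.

6

No element maps to 1, so T is not surjective.
The image of T is {2, 4, 5, 6, 7, 8}, which has 6 elements.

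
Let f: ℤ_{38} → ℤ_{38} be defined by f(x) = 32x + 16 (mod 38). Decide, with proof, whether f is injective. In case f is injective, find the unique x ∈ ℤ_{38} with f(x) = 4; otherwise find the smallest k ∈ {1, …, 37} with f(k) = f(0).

Recall: f is injective if f(u) = f(v) implies u = v.
We have gcd(32, 38) = 2 > 1. Taking u = 0 and v = 19: f(0) = 16 and f(19) = 32·19 + 16 = 624 ≡ 16 (mod 38).
So f(0) = f(19) while 0 ≠ 19, thus f is not injective.
Since f is not injective, we find the least positive k with f(k) = f(0): this means 32k ≡ 0 (mod 38), i.e. 38 ∣ 32k. Since gcd(32, 38) = 2, dividing through by 2 this holds exactly when 19 ∣ 16k, and as gcd(16, 19) = 1, exactly when 19 ∣ k.
The smallest positive such k is 19.

19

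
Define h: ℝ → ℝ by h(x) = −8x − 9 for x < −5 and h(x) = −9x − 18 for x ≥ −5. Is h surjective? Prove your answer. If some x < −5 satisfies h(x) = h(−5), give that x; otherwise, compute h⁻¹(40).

-49/8

Both pieces are strictly decreasing (slopes −8 and −9), so each is injective on its own interval.
The left piece maps (−∞, −5) onto (31, ∞); the right piece maps [−5, ∞) onto (−∞, 27].
The union (31, ∞) ∪ (−∞, 27] omits the interval between 31 and 27; in particular 31 has no preimage. So h is not surjective.
Because the two images are disjoint, no x < −5 has h(x) = h(−5), so we compute h⁻¹(40): 40 lies in (31, ∞), so solve −8x − 9 = 40: x = (40 + 9)/(−8) = −49/8.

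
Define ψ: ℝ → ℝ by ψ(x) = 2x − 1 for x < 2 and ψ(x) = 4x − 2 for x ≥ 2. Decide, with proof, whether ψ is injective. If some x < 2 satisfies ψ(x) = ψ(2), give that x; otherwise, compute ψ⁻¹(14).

4

Both pieces are strictly increasing (slopes 2 and 4), so each is injective on its own interval.
The left piece maps (−∞, 2) onto (−∞, 3); the right piece maps [2, ∞) onto [6, ∞).
These images are disjoint, so no value is attained by both pieces. Therefore ψ is injective.
Because the two images are disjoint, no x < 2 has ψ(x) = ψ(2), so we compute ψ⁻¹(14): 14 lies in [6, ∞), so solve 4x − 2 = 14: x = (14 + 2)/4 = 4.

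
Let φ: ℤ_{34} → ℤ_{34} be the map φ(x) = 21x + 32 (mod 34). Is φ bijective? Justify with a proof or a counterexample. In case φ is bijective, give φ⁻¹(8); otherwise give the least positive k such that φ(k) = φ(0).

28

Suppose φ(s) = φ(t) in ℤ_{34}. Then 21s + 32 ≡ 21t + 32 (mod 34), therefore 21(s − t) ≡ 0 (mod 34).
Since gcd(21, 34) = 1, 21 is invertible modulo 34, hence s − t ≡ 0 (mod 34), i.e. s = t.
We now compute 21⁻¹ mod 34 explicitly. Euclid's algorithm: 34 = 1·21 + 13, 21 = 1·13 + 8, 13 = 1·8 + 5, 8 = 1·5 + 3, 5 = 1·3 + 2, 3 = 1·2 + 1; back-substituting gives 1 = 13·21 − 8·34, so 21⁻¹ ≡ 13 (mod 34).
Then y ↦ 13(y − 32) is a two-sided inverse to φ, so every y ∈ ℤ_{34} has a preimage.
Therefore φ is bijective.
Since φ is bijective, we find φ⁻¹(8): we need 21x ≡ 8 − 32 ≡ 10 (mod 34). Using 21⁻¹ = 13: x ≡ 13·10 = 130 = 3·34 + 28, so x = 28.
Check: φ(28) = 21·28 + 32 = 620 = 18·34 + 8 ≡ 8 (mod 34).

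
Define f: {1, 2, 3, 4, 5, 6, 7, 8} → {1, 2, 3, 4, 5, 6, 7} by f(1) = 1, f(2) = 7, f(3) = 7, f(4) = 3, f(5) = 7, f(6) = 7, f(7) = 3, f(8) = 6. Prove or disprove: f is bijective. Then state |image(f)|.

f(2) = 7 = f(3) with 2 ≠ 3, so f is not injective, hence not bijective.
The image of f is {1, 3, 6, 7}, which has 4 elements.

4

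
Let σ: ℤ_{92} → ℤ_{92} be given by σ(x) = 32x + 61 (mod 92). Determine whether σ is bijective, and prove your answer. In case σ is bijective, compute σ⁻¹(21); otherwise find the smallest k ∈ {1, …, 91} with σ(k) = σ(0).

We have gcd(32, 92) = 4 > 1. Taking a = 0 and b = 23: σ(0) = 61 and σ(23) = 32·23 + 61 = 797 ≡ 61 (mod 92).
So σ(0) = σ(23) while 0 ≠ 23, hence σ is not injective, hence not bijective.
Since σ is not bijective, we find the least positive k with σ(k) = σ(0): this means 32k ≡ 0 (mod 92), i.e. 92 ∣ 32k. Since gcd(32, 92) = 4, dividing through by 4 this holds exactly when 23 ∣ 8k, and as gcd(8, 23) = 1, exactly when 23 ∣ k.
The smallest positive such k is 23.

23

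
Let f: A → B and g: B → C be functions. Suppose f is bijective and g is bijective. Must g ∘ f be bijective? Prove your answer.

bijective

Injectivity: if g(f(s)) = g(f(t)) then f(s) = f(t) (g injective) so s = t (f injective).
Surjectivity: for c ∈ C pick b with g(b) = c, then a with f(a) = b; then (g ∘ f)(a) = c.
Hence g ∘ f is bijective.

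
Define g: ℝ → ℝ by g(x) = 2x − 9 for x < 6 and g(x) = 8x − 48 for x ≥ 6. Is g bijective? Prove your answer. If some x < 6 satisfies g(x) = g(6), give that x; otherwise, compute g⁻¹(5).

Both pieces are strictly increasing (slopes 2 and 8), so each is injective on its own interval.
The left piece maps (−∞, 6) onto (−∞, 3); the right piece maps [6, ∞) onto [0, ∞).
These images overlap. In particular g(6) = 0 (right piece), and solving 2x − 9 = 0 on the left piece gives x = 9/2 < 6.
So g(9/2) = g(6) with 9/2 ≠ 6, and g is not injective, hence not bijective. This x = 9/2 is the requested value below 6.

9/2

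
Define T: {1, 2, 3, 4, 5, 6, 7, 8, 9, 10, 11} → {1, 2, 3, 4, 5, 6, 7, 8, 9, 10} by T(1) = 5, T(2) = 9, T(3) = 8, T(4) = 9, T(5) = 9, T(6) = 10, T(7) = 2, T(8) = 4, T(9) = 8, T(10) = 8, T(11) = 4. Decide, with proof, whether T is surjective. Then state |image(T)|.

No element maps to 1, so T is not surjective.
The image of T is {2, 4, 5, 8, 9, 10}, which has 6 elements.

6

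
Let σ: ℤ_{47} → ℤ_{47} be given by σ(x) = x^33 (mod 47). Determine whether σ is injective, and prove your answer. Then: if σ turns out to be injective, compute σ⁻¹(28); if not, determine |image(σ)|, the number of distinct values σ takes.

Since 47 is prime, the nonzero elements of ℤ_{47} form a cyclic group of order 46.
As gcd(33, 46) = 1, raising to the 33rd power is a bijection on this group: if a^33 ≡ b^33 then (ab^{−1})^33 = 1, and the only element of order dividing gcd(33, 46) = 1 is 1, so a = b.
With σ(0) = 0 this makes σ injective on all of ℤ_{47}, hence bijective (finite equal-size domain and codomain). In particular σ is injective.
Since σ is injective, we find the preimage of 28. The inverse of x ↦ x^33 on (ℤ_{47})^× is x ↦ x^7, because 33·7 = 231 = 5·46 + 1 ≡ 1 (mod 46) and x^{46} = 1 for x ≠ 0 (Fermat). So σ⁻¹(28) = 28^7 mod 47.
Repeated squaring mod 47: 28^1 ≡ 28, 28^2 ≡ 28² = 784 ≡ 32, 28^4 ≡ 32² = 1024 ≡ 37. Since 7 = 4 + 2 + 1, 28^7 ≡ 37·32·28: 37·32 = 1184 ≡ 9, then 9·28 = 252 ≡ 17. So 28^7 ≡ 17 (mod 47).
Hence σ⁻¹(28) = 17.

17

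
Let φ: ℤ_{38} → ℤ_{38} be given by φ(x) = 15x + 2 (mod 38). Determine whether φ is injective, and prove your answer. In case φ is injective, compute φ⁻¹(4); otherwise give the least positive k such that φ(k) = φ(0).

28

Recall that φ is injective when φ(x_1) = φ(x_2) forces x_1 = x_2.
If φ(x_1) = φ(x_2), then 15x_1 ≡ 15x_2 (mod 38). Because gcd(15, 38) = 1, we may cancel 15 to get x_1 ≡ x_2 (mod 38).
Hence φ is injective.
We now compute 15⁻¹ mod 38 explicitly. Euclid's algorithm: 38 = 2·15 + 8, 15 = 1·8 + 7, 8 = 1·7 + 1; back-substituting gives 1 = 33·15 − 13·38, so 15⁻¹ ≡ 33 (mod 38).
Since φ is injective, we find φ⁻¹(4): we need 15x ≡ 4 − 2 ≡ 2 (mod 38). Using 15⁻¹ = 33: x ≡ 33·2 = 66 = 1·38 + 28, so x = 28.
Check: φ(28) = 15·28 + 2 = 422 = 11·38 + 4 ≡ 4 (mod 38).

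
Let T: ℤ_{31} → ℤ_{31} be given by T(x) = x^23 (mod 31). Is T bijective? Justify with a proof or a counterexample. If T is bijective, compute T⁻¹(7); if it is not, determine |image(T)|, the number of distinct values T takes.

18

Since 31 is prime, the nonzero elements of ℤ_{31} form a cyclic group of order 30.
As gcd(23, 30) = 1, raising to the 23rd power is a bijection on this group: if a^23 ≡ b^23 then (ab^{−1})^23 = 1, and the only element of order dividing gcd(23, 30) = 1 is 1, so a = b.
With T(0) = 0 this makes T injective on all of ℤ_{31}, hence bijective (finite equal-size domain and codomain). In particular T is bijective.
Since T is bijective, we find the preimage of 7. The inverse of x ↦ x^23 on (ℤ_{31})^× is x ↦ x^17, because 23·17 = 391 = 13·30 + 1 ≡ 1 (mod 30) and x^{30} = 1 for x ≠ 0 (Fermat). So T⁻¹(7) = 7^17 mod 31.
Repeated squaring mod 31: 7^1 ≡ 7, 7^2 ≡ 7² = 49 ≡ 18, 7^4 ≡ 18² = 324 ≡ 14, 7^8 ≡ 14² = 196 ≡ 10, 7^16 ≡ 10² = 100 ≡ 7. Since 17 = 16 + 1, 7^17 ≡ 7·7: 7·7 = 49 ≡ 18. So 7^17 ≡ 18 (mod 31).
Hence T⁻¹(7) = 18.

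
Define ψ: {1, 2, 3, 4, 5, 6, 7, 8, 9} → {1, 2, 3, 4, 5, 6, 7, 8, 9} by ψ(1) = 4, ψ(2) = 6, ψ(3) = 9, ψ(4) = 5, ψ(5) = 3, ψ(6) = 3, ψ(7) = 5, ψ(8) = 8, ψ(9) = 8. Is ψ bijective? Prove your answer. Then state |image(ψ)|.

ψ(5) = 3 = ψ(6) with 5 ≠ 6, so ψ is not injective, hence not bijective.
The image of ψ is {3, 4, 5, 6, 8, 9}, which has 6 elements.

6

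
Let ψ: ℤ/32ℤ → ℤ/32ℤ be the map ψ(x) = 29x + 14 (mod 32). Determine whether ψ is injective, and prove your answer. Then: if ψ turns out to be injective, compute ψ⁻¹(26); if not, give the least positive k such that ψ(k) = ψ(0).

28

Recall: injectivity means: for all a, b in the domain, ψ(a) = ψ(b) implies a = b.
Suppose ψ(a) = ψ(b) in ℤ/32ℤ. Then 29a + 14 ≡ 29b + 14 (mod 32), therefore 29(a − b) ≡ 0 (mod 32).
Since gcd(29, 32) = 1, 29 is invertible modulo 32, so a − b ≡ 0 (mod 32), i.e. a = b.
Therefore ψ is injective.
We now compute 29⁻¹ mod 32 explicitly. Euclid's algorithm: 32 = 1·29 + 3, 29 = 9·3 + 2, 3 = 1·2 + 1; back-substituting gives 1 = 21·29 − 19·32, so 29⁻¹ ≡ 21 (mod 32).
Since ψ is injective, we find ψ⁻¹(26): we need 29x ≡ 26 − 14 ≡ 12 (mod 32). Using 29⁻¹ = 21: x ≡ 21·12 = 252 = 7·32 + 28, so x = 28.
Check: ψ(28) = 29·28 + 14 = 826 = 25·32 + 26 ≡ 26 (mod 32).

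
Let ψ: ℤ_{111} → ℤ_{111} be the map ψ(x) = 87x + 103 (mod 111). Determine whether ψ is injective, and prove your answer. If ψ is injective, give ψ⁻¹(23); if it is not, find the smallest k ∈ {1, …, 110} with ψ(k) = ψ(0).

We have gcd(87, 111) = 3 > 1. Taking x_1 = 0 and x_2 = 37: ψ(0) = 103 and ψ(37) = 87·37 + 103 = 3322 ≡ 103 (mod 111).
So ψ(0) = ψ(37) while 0 ≠ 37, therefore ψ is not injective.
Since ψ is not injective, we find the least positive k with ψ(k) = ψ(0): this means 87k ≡ 0 (mod 111), i.e. 111 ∣ 87k. Since gcd(87, 111) = 3, dividing through by 3 this holds exactly when 37 ∣ 29k, and as gcd(29, 37) = 1, exactly when 37 ∣ k.
The smallest positive such k is 37.

37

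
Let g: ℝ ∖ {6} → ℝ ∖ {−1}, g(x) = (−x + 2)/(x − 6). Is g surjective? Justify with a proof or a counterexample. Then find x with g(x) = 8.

For any y ≠ −1, solving y(x − 6) = −x + 2 for x gives a well-defined x ≠ 6. So g is surjective.
Solving g(x) = 8: cross-multiplying gives −x + 2 = 8(x − 6), which rearranges to −9x = −50, so x = 50/9.

50/9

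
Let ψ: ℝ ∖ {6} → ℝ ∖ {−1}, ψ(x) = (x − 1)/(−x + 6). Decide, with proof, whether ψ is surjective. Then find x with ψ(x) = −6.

For any y ≠ −1, solving y(−x + 6) = x − 1 for x gives a well-defined x ≠ 6. So ψ is surjective.
Solving ψ(x) = −6: cross-multiplying gives x − 1 = −6(−x + 6), which rearranges to −5x = −35, so x = 7.

7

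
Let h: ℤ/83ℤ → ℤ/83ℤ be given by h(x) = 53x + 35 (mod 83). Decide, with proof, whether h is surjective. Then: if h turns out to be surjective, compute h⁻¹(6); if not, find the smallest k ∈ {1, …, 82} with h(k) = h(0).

Since gcd(53, 83) = 1, 53 is invertible modulo 83. Euclid's algorithm: 83 = 1·53 + 30, 53 = 1·30 + 23, 30 = 1·23 + 7, 23 = 3·7 + 2, 7 = 3·2 + 1; back-substituting gives 1 = 47·53 − 30·83, so 53⁻¹ ≡ 47 (mod 83).
Then y ↦ 47(y − 35) is a two-sided inverse to h, so every y ∈ ℤ/83ℤ has a preimage.
So h is surjective.
Since h is surjective, we compute h⁻¹(6): solve 53x + 35 ≡ 6 (mod 83), i.e. 53x ≡ 54 (mod 83).
Multiplying by 53⁻¹ = 47 gives x ≡ 47·54 = 2538 = 30·83 + 48 ≡ 48 (mod 83).
Check: h(48) = 53·48 + 35 = 2579 = 31·83 + 6 ≡ 6 (mod 83).

48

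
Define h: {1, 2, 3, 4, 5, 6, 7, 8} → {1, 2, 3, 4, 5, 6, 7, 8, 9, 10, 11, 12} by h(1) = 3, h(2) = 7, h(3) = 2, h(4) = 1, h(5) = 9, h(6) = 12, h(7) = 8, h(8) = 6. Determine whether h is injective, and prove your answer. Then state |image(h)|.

8

The values h(1), …, h(8) are 3, 7, 2, 1, 9, 12, 8, 6 — all distinct.
So h(a) = h(b) only when a = b, and h is injective.
The image of h is {1, 2, 3, 6, 7, 8, 9, 12}, which has 8 elements.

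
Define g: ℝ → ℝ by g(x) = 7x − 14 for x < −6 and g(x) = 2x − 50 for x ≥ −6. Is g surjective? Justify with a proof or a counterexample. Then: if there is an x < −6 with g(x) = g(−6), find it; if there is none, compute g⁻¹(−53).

-48/7

Both pieces are strictly increasing (slopes 7 and 2), so each is injective on its own interval.
The left piece maps (−∞, −6) onto (−∞, −56); the right piece maps [−6, ∞) onto [−62, ∞).
The union (−∞, −56) ∪ [−62, ∞) covers ℝ, so g is surjective.
For the follow-up: the images overlap, so an x < −6 with g(x) = g(−6) exists. g(−6) = −62; solving 7x − 14 = −62 for x < −6 gives x = (−62 + 14)/7 = −48/7.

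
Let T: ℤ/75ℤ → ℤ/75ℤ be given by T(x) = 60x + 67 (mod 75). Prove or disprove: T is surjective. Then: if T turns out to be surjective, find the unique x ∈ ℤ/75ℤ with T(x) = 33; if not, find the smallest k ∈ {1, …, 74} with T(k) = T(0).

Since gcd(60, 75) = 15, we have 60x ≡ 0 (mod 15) for all x, so T(x) ≡ 7 (mod 15).
But 0 ≢ 7 (mod 15), so 0 ∈ ℤ/75ℤ has no preimage. Hence T is not surjective.
Since T is not surjective, we find the least positive k with T(k) = T(0): this means 60k ≡ 0 (mod 75), i.e. 75 ∣ 60k. Since gcd(60, 75) = 15, dividing through by 15 this holds exactly when 5 ∣ 4k, and as gcd(4, 5) = 1, exactly when 5 ∣ k.
The smallest positive such k is 5.

5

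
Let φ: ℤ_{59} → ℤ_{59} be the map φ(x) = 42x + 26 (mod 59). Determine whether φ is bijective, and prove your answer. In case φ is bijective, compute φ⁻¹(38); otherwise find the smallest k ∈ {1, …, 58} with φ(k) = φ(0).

34

Recall that φ is injective if φ(s) = φ(t) implies s = t.
Suppose φ(s) = φ(t) in ℤ_{59}. Then 42s + 26 ≡ 42t + 26 (mod 59), hence 42(s − t) ≡ 0 (mod 59).
Since gcd(42, 59) = 1, 42 is invertible modulo 59, so s − t ≡ 0 (mod 59), i.e. s = t.
We now compute 42⁻¹ mod 59 explicitly. Euclid's algorithm: 59 = 1·42 + 17, 42 = 2·17 + 8, 17 = 2·8 + 1; back-substituting gives 1 = 52·42 − 37·59, so 42⁻¹ ≡ 52 (mod 59).
For any y ∈ ℤ_{59}, x = 52(y − 26) mod 59 satisfies φ(x) = 42·52(y − 26) + 26 ≡ y (since 42·52 ≡ 1 mod 59). So every y has a preimage.
So φ is bijective.
Since φ is bijective, we find φ⁻¹(38): we need 42x ≡ 38 − 26 ≡ 12 (mod 59). Using 42⁻¹ = 52: x ≡ 52·12 = 624 = 10·59 + 34, so x = 34.
Check: φ(34) = 42·34 + 26 = 1454 = 24·59 + 38 ≡ 38 (mod 59).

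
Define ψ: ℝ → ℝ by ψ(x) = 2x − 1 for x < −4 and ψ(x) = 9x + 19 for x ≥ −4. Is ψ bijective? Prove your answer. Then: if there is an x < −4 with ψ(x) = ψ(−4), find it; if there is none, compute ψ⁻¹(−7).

Both pieces are strictly increasing (slopes 2 and 9), so each is injective on its own interval.
The left piece maps (−∞, −4) onto (−∞, −9); the right piece maps [−4, ∞) onto [−17, ∞).
These images overlap. In particular ψ(−4) = −17 (right piece), and solving 2x − 1 = −17 on the left piece gives x = −8 < −4.
So ψ(−8) = ψ(−4) with −8 ≠ −4, and ψ is not injective, hence not bijective. This x = −8 is the requested value below −4.

-8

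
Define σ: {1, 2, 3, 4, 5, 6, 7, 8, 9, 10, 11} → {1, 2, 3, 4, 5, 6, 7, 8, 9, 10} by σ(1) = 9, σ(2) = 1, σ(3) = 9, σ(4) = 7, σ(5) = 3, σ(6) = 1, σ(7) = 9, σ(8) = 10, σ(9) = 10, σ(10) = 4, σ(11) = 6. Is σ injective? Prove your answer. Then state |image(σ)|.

σ(1) = 9 = σ(3) with 1 ≠ 3, so σ is not injective.
The image of σ is {1, 3, 4, 6, 7, 9, 10}, which has 7 elements.

7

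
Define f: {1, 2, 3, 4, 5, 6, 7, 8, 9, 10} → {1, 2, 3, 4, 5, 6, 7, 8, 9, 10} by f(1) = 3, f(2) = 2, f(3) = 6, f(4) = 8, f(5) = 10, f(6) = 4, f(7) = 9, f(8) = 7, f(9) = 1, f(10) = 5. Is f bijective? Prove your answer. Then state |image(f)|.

10

The values 3, 2, 6, 8, 10, 4, 9, 7, 1, 5 are a permutation of {1, 2, 3, 4, 5, 6, 7, 8, 9, 10}: each element appears exactly once.
So f is injective and surjective, hence bijective.
The image of f is {1, 2, 3, 4, 5, 6, 7, 8, 9, 10}, which has 10 elements.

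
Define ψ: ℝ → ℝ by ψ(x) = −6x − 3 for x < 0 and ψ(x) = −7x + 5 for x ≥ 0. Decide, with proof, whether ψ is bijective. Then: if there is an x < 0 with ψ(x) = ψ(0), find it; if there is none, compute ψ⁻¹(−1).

Both pieces are strictly decreasing (slopes −6 and −7), so each is injective on its own interval.
The left piece maps (−∞, 0) onto (−3, ∞); the right piece maps [0, ∞) onto (−∞, 5].
These images overlap. In particular ψ(0) = 5 (right piece), and solving −6x − 3 = 5 on the left piece gives x = −4/3 < 0.
So ψ(−4/3) = ψ(0) with −4/3 ≠ 0, and ψ is not injective, hence not bijective. This x = −4/3 is the requested value below 0.

-4/3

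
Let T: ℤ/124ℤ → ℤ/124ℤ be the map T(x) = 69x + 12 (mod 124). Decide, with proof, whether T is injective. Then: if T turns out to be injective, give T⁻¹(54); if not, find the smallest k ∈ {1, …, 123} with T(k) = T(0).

6

If T(s) = T(t), then 69s ≡ 69t (mod 124). Because gcd(69, 124) = 1, we may cancel 69 to get s ≡ t (mod 124).
Thus T is injective.
We now compute 69⁻¹ mod 124 explicitly. Euclid's algorithm: 124 = 1·69 + 55, 69 = 1·55 + 14, 55 = 3·14 + 13, 14 = 1·13 + 1; back-substituting gives 1 = 9·69 − 5·124, so 69⁻¹ ≡ 9 (mod 124).
Since T is injective, we compute T⁻¹(54): solve 69x + 12 ≡ 54 (mod 124), i.e. 69x ≡ 42 (mod 124).
Multiplying by 69⁻¹ = 9 gives x ≡ 9·42 = 378 = 3·124 + 6 ≡ 6 (mod 124).
Check: T(6) = 69·6 + 12 = 426 = 3·124 + 54 ≡ 54 (mod 124).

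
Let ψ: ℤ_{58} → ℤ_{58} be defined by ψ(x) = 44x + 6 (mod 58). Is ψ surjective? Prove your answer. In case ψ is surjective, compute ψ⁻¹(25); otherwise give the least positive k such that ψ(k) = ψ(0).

Since gcd(44, 58) = 2, we have 44x ≡ 0 (mod 2) for all x, so ψ(x) ≡ 0 (mod 2).
But 1 ≢ 0 (mod 2), so 1 ∈ ℤ_{58} has no preimage. Therefore ψ is not surjective.
Since ψ is not surjective, we find the least positive k with ψ(k) = ψ(0): this means 44k ≡ 0 (mod 58), i.e. 58 ∣ 44k. Since gcd(44, 58) = 2, dividing through by 2 this holds exactly when 29 ∣ 22k, and as gcd(22, 29) = 1, exactly when 29 ∣ k.
The smallest positive such k is 29.

29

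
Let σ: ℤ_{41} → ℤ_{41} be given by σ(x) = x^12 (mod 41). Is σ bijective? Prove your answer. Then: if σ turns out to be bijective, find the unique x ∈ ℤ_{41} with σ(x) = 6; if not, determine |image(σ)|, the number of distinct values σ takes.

σ(4): Repeated squaring mod 41: 4^1 ≡ 4, 4^2 ≡ 4² = 16, 4^4 ≡ 16² = 256 ≡ 10, 4^8 ≡ 10² = 100 ≡ 18. Since 12 = 8 + 4, 4^12 ≡ 18·10: 18·10 = 180 ≡ 16. So 4^12 ≡ 16 (mod 41).
σ(5): Repeated squaring mod 41: 5^1 ≡ 5, 5^2 ≡ 5² = 25, 5^4 ≡ 25² = 625 ≡ 10, 5^8 ≡ 10² = 100 ≡ 18. Since 12 = 8 + 4, 5^12 ≡ 18·10: 18·10 = 180 ≡ 16. So 5^12 ≡ 16 (mod 41).
So σ(4) = σ(5) = 16 while 4 ≠ 5, therefore σ is not injective, hence not bijective.
Since σ is not bijective, we determine |image(σ)|. Computing x^12 mod 41 for each x (by repeated squaring, reducing mod 41 at every step), the values σ(0), σ(1), …, σ(40) are: 0, 1, 37, 40, 16, 16, 4, 31, 18, 1, 18, 23, 25, 4, 40, 25, 10, 23, 37, 31, 10, 10, 31, 37, 23, 10, 25, 40, 4, 25, 23, 18, 1, 18, 31, 4, 16, 16, 40, 37, 1.
The distinct values are {0, 1, 4, 10, 16, 18, 23, 25, 31, 37, 40}; there are 11 of them.

11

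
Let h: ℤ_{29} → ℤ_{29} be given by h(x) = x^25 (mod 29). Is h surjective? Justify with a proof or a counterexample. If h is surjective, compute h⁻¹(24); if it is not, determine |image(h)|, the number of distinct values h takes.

Since 29 is prime, the nonzero elements of ℤ_{29} form a cyclic group of order 28.
As gcd(25, 28) = 1, raising to the 25th power is a bijection on this group: if u^25 ≡ v^25 then (uv^{−1})^25 = 1, and the only element of order dividing gcd(25, 28) = 1 is 1, so u = v.
With h(0) = 0 this makes h injective on all of ℤ_{29}, hence bijective (finite equal-size domain and codomain). In particular h is surjective.
Since h is surjective, we find the preimage of 24. The inverse of x ↦ x^25 on (ℤ_{29})^× is x ↦ x^9, because 25·9 = 225 = 8·28 + 1 ≡ 1 (mod 28) and x^{28} = 1 for x ≠ 0 (Fermat). So h⁻¹(24) = 24^9 mod 29.
Repeated squaring mod 29: 24^1 ≡ 24, 24^2 ≡ 24² = 576 ≡ 25, 24^4 ≡ 25² = 625 ≡ 16, 24^8 ≡ 16² = 256 ≡ 24. Since 9 = 8 + 1, 24^9 ≡ 24·24: 24·24 = 576 ≡ 25. So 24^9 ≡ 25 (mod 29).
Hence h⁻¹(24) = 25.

25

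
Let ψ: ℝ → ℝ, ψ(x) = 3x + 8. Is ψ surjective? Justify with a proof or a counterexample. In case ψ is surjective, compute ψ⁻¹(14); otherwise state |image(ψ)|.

2

For any y ∈ ℝ, x = (y − 8)/3 satisfies ψ(x) = y.
So ψ is surjective.
Since ψ is surjective, we compute ψ⁻¹(14) = (14 − 8)/3 = 2.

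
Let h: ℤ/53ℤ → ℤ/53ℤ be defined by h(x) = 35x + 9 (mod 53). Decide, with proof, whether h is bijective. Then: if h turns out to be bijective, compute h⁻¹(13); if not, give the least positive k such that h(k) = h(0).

41

If h(u) = h(v), then 35u ≡ 35v (mod 53). Because gcd(35, 53) = 1, we may cancel 35 to get u ≡ v (mod 53).
We now compute 35⁻¹ mod 53 explicitly. Euclid's algorithm: 53 = 1·35 + 18, 35 = 1·18 + 17, 18 = 1·17 + 1; back-substituting gives 1 = 50·35 − 33·53, so 35⁻¹ ≡ 50 (mod 53).
Then y ↦ 50(y − 9) is a two-sided inverse to h, so every y ∈ ℤ/53ℤ has a preimage.
Therefore h is bijective.
Since h is bijective, we find h⁻¹(13): we need 35x ≡ 13 − 9 ≡ 4 (mod 53). Using 35⁻¹ = 50: x ≡ 50·4 = 200 = 3·53 + 41, so x = 41.
Check: h(41) = 35·41 + 9 = 1444 = 27·53 + 13 ≡ 13 (mod 53).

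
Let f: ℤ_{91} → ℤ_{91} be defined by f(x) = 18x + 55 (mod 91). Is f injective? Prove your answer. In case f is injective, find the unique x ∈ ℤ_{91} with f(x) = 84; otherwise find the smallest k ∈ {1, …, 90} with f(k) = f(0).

37

If f(s) = f(t), then 18s ≡ 18t (mod 91). Because gcd(18, 91) = 1, we may cancel 18 to get s ≡ t (mod 91).
Thus f is injective.
We now compute 18⁻¹ mod 91 explicitly. Euclid's algorithm: 91 = 5·18 + 1; back-substituting gives 1 = 86·18 − 17·91, so 18⁻¹ ≡ 86 (mod 91).
Since f is injective, we compute f⁻¹(84): solve 18x + 55 ≡ 84 (mod 91), i.e. 18x ≡ 29 (mod 91).
Multiplying by 18⁻¹ = 86 gives x ≡ 86·29 = 2494 = 27·91 + 37 ≡ 37 (mod 91).
Check: f(37) = 18·37 + 55 = 721 = 7·91 + 84 ≡ 84 (mod 91).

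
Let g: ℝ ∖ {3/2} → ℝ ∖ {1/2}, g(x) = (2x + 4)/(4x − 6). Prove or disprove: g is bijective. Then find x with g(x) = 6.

Suppose g(x_1) = g(x_2). Cross-multiplying: (2x_1 + 4)(4x_2 − 6) = (2x_2 + 4)(4x_1 − 6).
Expanding both sides and cancelling the symmetric terms leaves −28·(x_1 − x_2) = 0. Since −28 ≠ 0, x_1 = x_2. Therefore g is injective.
For any y ≠ 1/2, solving y(4x − 6) = 2x + 4 for x gives a well-defined x ≠ 3/2. So g is surjective.
Therefore g is bijective.
Solving g(x) = 6: cross-multiplying gives 2x + 4 = 6(4x − 6), which rearranges to −22x = −40, so x = 20/11.

20/11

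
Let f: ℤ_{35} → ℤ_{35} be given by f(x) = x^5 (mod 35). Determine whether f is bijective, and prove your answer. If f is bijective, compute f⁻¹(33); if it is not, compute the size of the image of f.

3

Computing x^5 mod 35 for each x (by repeated squaring, reducing mod 35 at every step), the values f(0), f(1), …, f(34) are: 0, 1, 32, 33, 9, 10, 6, 7, 8, 4, 5, 16, 17, 13, 14, 15, 11, 12, 23, 24, 20, 21, 22, 18, 19, 30, 31, 27, 28, 29, 25, 26, 2, 3, 34.
Every element of ℤ_{35} appears exactly once in this list, so f is a bijection, and in particular bijective.
Since f is bijective, we read off the preimage of 33 from the same table: f(3) = 33, so f⁻¹(33) = 3.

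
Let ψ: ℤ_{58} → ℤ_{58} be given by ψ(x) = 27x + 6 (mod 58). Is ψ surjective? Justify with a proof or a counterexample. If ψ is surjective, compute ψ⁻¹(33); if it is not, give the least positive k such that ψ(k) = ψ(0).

1

Since gcd(27, 58) = 1, 27 is invertible modulo 58. Euclid's algorithm: 58 = 2·27 + 4, 27 = 6·4 + 3, 4 = 1·3 + 1; back-substituting gives 1 = 43·27 − 20·58, so 27⁻¹ ≡ 43 (mod 58).
For any y ∈ ℤ_{58}, x = 43(y − 6) mod 58 satisfies ψ(x) = 27·43(y − 6) + 6 ≡ y (since 27·43 ≡ 1 mod 58). So every y has a preimage.
Thus ψ is surjective.
Since ψ is surjective, we compute ψ⁻¹(33): solve 27x + 6 ≡ 33 (mod 58), i.e. 27x ≡ 27 (mod 58).
Multiplying by 27⁻¹ = 43 gives x ≡ 43·27 = 1161 = 20·58 + 1 ≡ 1 (mod 58).
Check: ψ(1) = 27·1 + 6 = 33 ≡ 33 (mod 58).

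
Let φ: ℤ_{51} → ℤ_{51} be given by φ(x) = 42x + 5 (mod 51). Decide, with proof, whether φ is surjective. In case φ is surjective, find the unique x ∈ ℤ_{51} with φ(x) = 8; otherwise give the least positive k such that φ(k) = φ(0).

Recall that surjectivity means every element of the codomain has a preimage under φ.
Since gcd(42, 51) = 3, we have 42x ≡ 0 (mod 3) for all x, so φ(x) ≡ 2 (mod 3).
But 0 ≢ 2 (mod 3), so 0 ∈ ℤ_{51} has no preimage. Thus φ is not surjective.
Since φ is not surjective, we find the least positive k with φ(k) = φ(0): this means 42k ≡ 0 (mod 51), i.e. 51 ∣ 42k. Since gcd(42, 51) = 3, dividing through by 3 this holds exactly when 17 ∣ 14k, and as gcd(14, 17) = 1, exactly when 17 ∣ k.
The smallest positive such k is 17.

17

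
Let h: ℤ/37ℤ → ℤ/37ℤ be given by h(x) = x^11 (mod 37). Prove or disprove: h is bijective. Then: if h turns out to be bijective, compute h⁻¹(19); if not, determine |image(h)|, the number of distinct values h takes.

Since 37 is prime, the nonzero elements of ℤ/37ℤ form a cyclic group of order 36.
As gcd(11, 36) = 1, raising to the 11th power is a bijection on this group: if a^11 ≡ b^11 then (ab^{−1})^11 = 1, and the only element of order dividing gcd(11, 36) = 1 is 1, so a = b.
With h(0) = 0 this makes h injective on all of ℤ/37ℤ, hence bijective (finite equal-size domain and codomain). In particular h is bijective.
Since h is bijective, we find the preimage of 19. The inverse of x ↦ x^11 on (ℤ/37ℤ)^× is x ↦ x^23, because 11·23 = 253 = 7·36 + 1 ≡ 1 (mod 36) and x^{36} = 1 for x ≠ 0 (Fermat). So h⁻¹(19) = 19^23 mod 37.
Repeated squaring mod 37: 19^1 ≡ 19, 19^2 ≡ 19² = 361 ≡ 28, 19^4 ≡ 28² = 784 ≡ 7, 19^8 ≡ 7² = 49 ≡ 12, 19^16 ≡ 12² = 144 ≡ 33. Since 23 = 16 + 4 + 2 + 1, 19^23 ≡ 33·7·28·19: 33·7 = 231 ≡ 9, then 9·28 = 252 ≡ 30, then 30·19 = 570 ≡ 15. So 19^23 ≡ 15 (mod 37).
Hence h⁻¹(19) = 15.

15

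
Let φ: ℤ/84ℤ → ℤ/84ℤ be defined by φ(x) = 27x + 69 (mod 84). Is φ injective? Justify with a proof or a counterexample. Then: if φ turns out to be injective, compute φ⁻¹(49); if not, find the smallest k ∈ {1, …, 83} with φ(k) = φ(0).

28

Recall that injectivity means: for all s, t in the domain, φ(s) = φ(t) implies s = t.
We have gcd(27, 84) = 3 > 1. Taking s = 0 and t = 28: φ(0) = 69 and φ(28) = 27·28 + 69 = 825 ≡ 69 (mod 84).
So φ(0) = φ(28) while 0 ≠ 28, thus φ is not injective.
Since φ is not injective, we find the least positive k with φ(k) = φ(0): this means 27k ≡ 0 (mod 84), i.e. 84 ∣ 27k. Since gcd(27, 84) = 3, dividing through by 3 this holds exactly when 28 ∣ 9k, and as gcd(9, 28) = 1, exactly when 28 ∣ k.
The smallest positive such k is 28.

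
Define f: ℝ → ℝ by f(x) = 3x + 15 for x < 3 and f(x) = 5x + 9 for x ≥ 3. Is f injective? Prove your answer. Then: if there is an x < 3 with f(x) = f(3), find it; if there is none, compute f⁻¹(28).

19/5

Both pieces are strictly increasing (slopes 3 and 5), so each is injective on its own interval.
The left piece maps (−∞, 3) onto (−∞, 24); the right piece maps [3, ∞) onto [24, ∞).
These images are disjoint, so no value is attained by both pieces. Thus f is injective.
Because the two images are disjoint, no x < 3 has f(x) = f(3), so we compute f⁻¹(28): 28 lies in [24, ∞), so solve 5x + 9 = 28: x = (28 − 9)/5 = 19/5.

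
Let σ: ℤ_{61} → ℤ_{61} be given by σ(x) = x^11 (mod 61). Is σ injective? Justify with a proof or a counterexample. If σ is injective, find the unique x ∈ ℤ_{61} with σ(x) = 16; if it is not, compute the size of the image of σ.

25

Since 61 is prime, the nonzero elements of ℤ_{61} form a cyclic group of order 60.
As gcd(11, 60) = 1, raising to the 11th power is a bijection on this group: if a^11 ≡ b^11 then (ab^{−1})^11 = 1, and the only element of order dividing gcd(11, 60) = 1 is 1, so a = b.
With σ(0) = 0 this makes σ injective on all of ℤ_{61}, hence bijective (finite equal-size domain and codomain). In particular σ is injective.
Since σ is injective, we find the preimage of 16. The inverse of x ↦ x^11 on (ℤ_{61})^× is x ↦ x^11, because 11·11 = 121 = 2·60 + 1 ≡ 1 (mod 60) and x^{60} = 1 for x ≠ 0 (Fermat). So σ⁻¹(16) = 16^11 mod 61.
Repeated squaring mod 61: 16^1 ≡ 16, 16^2 ≡ 16² = 256 ≡ 12, 16^4 ≡ 12² = 144 ≡ 22, 16^8 ≡ 22² = 484 ≡ 57. Since 11 = 8 + 2 + 1, 16^11 ≡ 57·12·16: 57·12 = 684 ≡ 13, then 13·16 = 208 ≡ 25. So 16^11 ≡ 25 (mod 61).
Hence σ⁻¹(16) = 25.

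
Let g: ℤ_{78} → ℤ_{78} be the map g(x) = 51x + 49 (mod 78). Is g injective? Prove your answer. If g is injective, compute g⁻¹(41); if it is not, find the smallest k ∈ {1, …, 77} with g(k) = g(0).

We have gcd(51, 78) = 3 > 1. Taking a = 0 and b = 26: g(0) = 49 and g(26) = 51·26 + 49 = 1375 ≡ 49 (mod 78).
So g(0) = g(26) while 0 ≠ 26, thus g is not injective.
Since g is not injective, we find the least positive k with g(k) = g(0): this means 51k ≡ 0 (mod 78), i.e. 78 ∣ 51k. Since gcd(51, 78) = 3, dividing through by 3 this holds exactly when 26 ∣ 17k, and as gcd(17, 26) = 1, exactly when 26 ∣ k.
The smallest positive such k is 26.

26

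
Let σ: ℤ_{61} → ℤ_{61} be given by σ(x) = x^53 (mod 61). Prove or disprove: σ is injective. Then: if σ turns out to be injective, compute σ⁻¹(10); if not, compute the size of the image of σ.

Since 61 is prime, the nonzero elements of ℤ_{61} form a cyclic group of order 60.
As gcd(53, 60) = 1, raising to the 53rd power is a bijection on this group: if s^53 ≡ t^53 then (st^{−1})^53 = 1, and the only element of order dividing gcd(53, 60) = 1 is 1, so s = t.
With σ(0) = 0 this makes σ injective on all of ℤ_{61}, hence bijective (finite equal-size domain and codomain). In particular σ is injective.
Since σ is injective, we find the preimage of 10. The inverse of x ↦ x^53 on (ℤ_{61})^× is x ↦ x^17, because 53·17 = 901 = 15·60 + 1 ≡ 1 (mod 60) and x^{60} = 1 for x ≠ 0 (Fermat). So σ⁻¹(10) = 10^17 mod 61.
Repeated squaring mod 61: 10^1 ≡ 10, 10^2 ≡ 10² = 100 ≡ 39, 10^4 ≡ 39² = 1521 ≡ 57, 10^8 ≡ 57² = 3249 ≡ 16, 10^16 ≡ 16² = 256 ≡ 12. Since 17 = 16 + 1, 10^17 ≡ 12·10: 12·10 = 120 ≡ 59. So 10^17 ≡ 59 (mod 61).
Hence σ⁻¹(10) = 59.

59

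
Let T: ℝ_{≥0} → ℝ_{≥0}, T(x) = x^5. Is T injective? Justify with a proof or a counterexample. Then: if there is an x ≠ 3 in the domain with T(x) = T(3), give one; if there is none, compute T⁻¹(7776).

6

On ℝ_{≥0}, x ↦ x^5 is strictly increasing, so T(u) = T(v) forces u = v. Hence T is injective.
Since x ↦ x^5 is strictly increasing on ℝ_{≥0}, it is injective there, so no x ≠ 3 in the domain has T(x) = T(3). We therefore compute T⁻¹(7776) = 7776^{1/5} = 6 (indeed 6^5 = 7776).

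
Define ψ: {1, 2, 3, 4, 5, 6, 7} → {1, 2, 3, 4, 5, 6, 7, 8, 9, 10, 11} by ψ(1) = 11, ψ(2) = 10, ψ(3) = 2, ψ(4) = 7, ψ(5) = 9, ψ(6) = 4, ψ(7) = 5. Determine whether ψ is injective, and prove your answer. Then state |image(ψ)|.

7

The values ψ(1), …, ψ(7) are 11, 10, 2, 7, 9, 4, 5 — all distinct.
So ψ(u) = ψ(v) only when u = v, and ψ is injective.
The image of ψ is {2, 4, 5, 7, 9, 10, 11}, which has 7 elements.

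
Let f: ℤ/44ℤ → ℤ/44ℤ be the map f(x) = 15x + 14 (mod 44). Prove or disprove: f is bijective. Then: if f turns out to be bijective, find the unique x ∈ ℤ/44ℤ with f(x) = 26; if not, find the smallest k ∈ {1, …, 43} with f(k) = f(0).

If f(s) = f(t), then 15s ≡ 15t (mod 44). Because gcd(15, 44) = 1, we may cancel 15 to get s ≡ t (mod 44).
We now compute 15⁻¹ mod 44 explicitly. Euclid's algorithm: 44 = 2·15 + 14, 15 = 1·14 + 1; back-substituting gives 1 = 3·15 − 1·44, so 15⁻¹ ≡ 3 (mod 44).
Then y ↦ 3(y − 14) is a two-sided inverse to f, so every y ∈ ℤ/44ℤ has a preimage.
Hence f is bijective.
Since f is bijective, we find f⁻¹(26): we need 15x ≡ 26 − 14 ≡ 12 (mod 44). Using 15⁻¹ = 3: x ≡ 3·12 = 36, so x = 36.
Check: f(36) = 15·36 + 14 = 554 = 12·44 + 26 ≡ 26 (mod 44).

36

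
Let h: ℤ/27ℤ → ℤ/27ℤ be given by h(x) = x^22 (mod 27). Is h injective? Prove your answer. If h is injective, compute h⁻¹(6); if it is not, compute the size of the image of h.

h(0) = 0^22 = 0.
h(3): Repeated squaring mod 27: 3^1 ≡ 3, 3^2 ≡ 3² = 9, 3^4 ≡ 9² = 81 ≡ 0, 3^8 ≡ 0² = 0, 3^16 ≡ 0² = 0. Since 22 = 16 + 4 + 2, 3^22 ≡ 0·0·9: 0·0 = 0, then 0·9 = 0. So 3^22 ≡ 0 (mod 27).
So h(0) = h(3) = 0 while 0 ≠ 3, thus h is not injective.
Since h is not injective, we determine |image(h)|. Computing x^22 mod 27 for each x (by repeated squaring, reducing mod 27 at every step), the values h(0), h(1), …, h(26) are: 0, 1, 16, 0, 13, 4, 0, 25, 19, 0, 10, 7, 0, 22, 22, 0, 7, 10, 0, 19, 25, 0, 4, 13, 0, 16, 1.
The distinct values are {0, 1, 4, 7, 10, 13, 16, 19, 22, 25}; there are 10 of them.

10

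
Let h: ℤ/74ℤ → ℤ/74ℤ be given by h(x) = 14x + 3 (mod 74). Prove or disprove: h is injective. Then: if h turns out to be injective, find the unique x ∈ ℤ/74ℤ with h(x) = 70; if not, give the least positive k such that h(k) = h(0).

37

We have gcd(14, 74) = 2 > 1. Taking a = 0 and b = 37: h(0) = 3 and h(37) = 14·37 + 3 = 521 ≡ 3 (mod 74).
So h(0) = h(37) while 0 ≠ 37, therefore h is not injective.
Since h is not injective, we find the least positive k with h(k) = h(0): this means 14k ≡ 0 (mod 74), i.e. 74 ∣ 14k. Since gcd(14, 74) = 2, dividing through by 2 this holds exactly when 37 ∣ 7k, and as gcd(7, 37) = 1, exactly when 37 ∣ k.
The smallest positive such k is 37.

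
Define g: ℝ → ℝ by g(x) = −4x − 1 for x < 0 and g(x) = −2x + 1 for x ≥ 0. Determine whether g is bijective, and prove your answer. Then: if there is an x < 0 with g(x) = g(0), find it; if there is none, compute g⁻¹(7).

Both pieces are strictly decreasing (slopes −4 and −2), so each is injective on its own interval.
The left piece maps (−∞, 0) onto (−1, ∞); the right piece maps [0, ∞) onto (−∞, 1].
These images overlap. In particular g(0) = 1 (right piece), and solving −4x − 1 = 1 on the left piece gives x = −1/2 < 0.
So g(−1/2) = g(0) with −1/2 ≠ 0, and g is not injective, hence not bijective. This x = −1/2 is the requested value below 0.

-1/2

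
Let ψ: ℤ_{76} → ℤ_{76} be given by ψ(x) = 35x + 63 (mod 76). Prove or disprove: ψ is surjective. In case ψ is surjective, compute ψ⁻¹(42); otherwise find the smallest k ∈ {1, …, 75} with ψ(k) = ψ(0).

45

Since gcd(35, 76) = 1, 35 is invertible modulo 76. Euclid's algorithm: 76 = 2·35 + 6, 35 = 5·6 + 5, 6 = 1·5 + 1; back-substituting gives 1 = 63·35 − 29·76, so 35⁻¹ ≡ 63 (mod 76).
For any y ∈ ℤ_{76}, x = 63(y − 63) mod 76 satisfies ψ(x) = 35·63(y − 63) + 63 ≡ y (since 35·63 ≡ 1 mod 76). So every y has a preimage.
Thus ψ is surjective.
Since ψ is surjective, we compute ψ⁻¹(42): solve 35x + 63 ≡ 42 (mod 76), i.e. 35x ≡ 55 (mod 76).
Multiplying by 35⁻¹ = 63 gives x ≡ 63·55 = 3465 = 45·76 + 45 ≡ 45 (mod 76).
Check: ψ(45) = 35·45 + 63 = 1638 = 21·76 + 42 ≡ 42 (mod 76).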